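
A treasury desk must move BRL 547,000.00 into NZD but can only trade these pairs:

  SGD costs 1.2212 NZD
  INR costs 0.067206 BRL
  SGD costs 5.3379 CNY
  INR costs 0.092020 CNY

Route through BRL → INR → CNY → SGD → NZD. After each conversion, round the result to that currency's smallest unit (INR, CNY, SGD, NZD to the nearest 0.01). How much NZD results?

BRL 547,000.00 ÷ 0.067206 = INR 8,139,154.24
INR 8,139,154.24 × 0.092020 = CNY 748,964.97
CNY 748,964.97 ÷ 5.3379 = SGD 140,310.79
SGD 140,310.79 × 1.2212 = NZD 171,347.54

NZD 171,347.54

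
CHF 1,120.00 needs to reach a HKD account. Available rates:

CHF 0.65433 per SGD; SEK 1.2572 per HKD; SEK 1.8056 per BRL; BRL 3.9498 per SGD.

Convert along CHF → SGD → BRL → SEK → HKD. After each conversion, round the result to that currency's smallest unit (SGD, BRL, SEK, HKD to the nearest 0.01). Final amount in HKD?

HKD 9,709.84

CHF 1,120.00 ÷ 0.65433 = SGD 1,711.67
SGD 1,711.67 × 3.9498 = BRL 6,760.75
BRL 6,760.75 × 1.8056 = SEK 12,207.21
SEK 12,207.21 ÷ 1.2572 = HKD 9,709.84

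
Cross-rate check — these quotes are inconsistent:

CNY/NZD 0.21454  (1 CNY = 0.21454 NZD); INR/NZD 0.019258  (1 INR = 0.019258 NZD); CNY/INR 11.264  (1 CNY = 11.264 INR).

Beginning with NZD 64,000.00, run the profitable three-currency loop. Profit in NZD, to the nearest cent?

Profitable loop is NZD → CNY → INR → NZD:
NZD 64,000.00 ÷ 0.21454 = CNY 298,312.67
CNY 298,312.67 × 11.264 = INR 3,360,193.90
INR 3,360,193.90 × 0.019258 = NZD 64,710.61
Profit = NZD 64,710.61 − NZD 64,000.00

Profit: NZD 710.61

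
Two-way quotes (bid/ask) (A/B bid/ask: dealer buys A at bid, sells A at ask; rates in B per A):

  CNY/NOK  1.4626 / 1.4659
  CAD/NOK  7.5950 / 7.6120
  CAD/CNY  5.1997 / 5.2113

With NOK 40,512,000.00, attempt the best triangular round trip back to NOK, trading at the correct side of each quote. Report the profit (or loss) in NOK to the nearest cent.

Best loop NOK → CAD → CNY → NOK:
NOK 40,512,000.00 ÷ 7.6120 (buy CAD at ask) = CAD 5,322,122.96
CAD 5,322,122.96 × 5.1997 (sell CAD at bid) = CNY 27,673,442.77
CNY 27,673,442.77 × 1.4626 (sell CNY at bid) = NOK 40,475,177.40

Net result: NOK -36,822.60 (no profitable arbitrage after spreads)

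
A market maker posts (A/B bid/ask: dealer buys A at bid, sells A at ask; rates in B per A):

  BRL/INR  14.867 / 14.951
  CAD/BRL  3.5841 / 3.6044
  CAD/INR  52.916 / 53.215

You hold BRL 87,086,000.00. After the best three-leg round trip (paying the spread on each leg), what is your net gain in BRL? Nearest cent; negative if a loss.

Net profit: BRL 114,251.30

Best loop BRL → INR → CAD → BRL:
BRL 87,086,000.00 × 14.867 (sell BRL at bid) = INR 1,294,707,562.00
INR 1,294,707,562.00 ÷ 53.215 (buy CAD at ask) = CAD 24,329,748.42
CAD 24,329,748.42 × 3.5841 (sell CAD at bid) = BRL 87,200,251.30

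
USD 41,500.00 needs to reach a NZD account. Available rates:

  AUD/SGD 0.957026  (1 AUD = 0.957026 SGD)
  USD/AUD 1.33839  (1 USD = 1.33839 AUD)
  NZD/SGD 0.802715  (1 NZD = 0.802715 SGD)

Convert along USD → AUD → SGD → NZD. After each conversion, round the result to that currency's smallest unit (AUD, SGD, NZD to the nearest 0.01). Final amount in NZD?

NZD 66,220.60

USD 41,500.00 × 1.33839 = AUD 55,543.18
AUD 55,543.18 × 0.957026 = SGD 53,156.27
SGD 53,156.27 ÷ 0.802715 = NZD 66,220.60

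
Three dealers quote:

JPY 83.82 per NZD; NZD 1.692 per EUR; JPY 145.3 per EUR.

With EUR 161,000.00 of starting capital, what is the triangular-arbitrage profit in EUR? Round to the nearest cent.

Profitable loop is EUR → JPY → NZD → EUR:
EUR 161,000.00 × 145.3 = JPY 23,393,300
JPY 23,393,300 ÷ 83.82 = NZD 279,089.72
NZD 279,089.72 ÷ 1.692 = EUR 164,946.64
Profit = EUR 164,946.64 − EUR 161,000.00

Profit: EUR 3,946.64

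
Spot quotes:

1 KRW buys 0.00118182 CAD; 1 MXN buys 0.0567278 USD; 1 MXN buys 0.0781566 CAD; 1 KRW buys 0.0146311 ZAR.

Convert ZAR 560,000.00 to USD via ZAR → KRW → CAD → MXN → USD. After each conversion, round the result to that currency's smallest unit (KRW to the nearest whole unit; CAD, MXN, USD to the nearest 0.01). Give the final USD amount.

USD 32,831.65

ZAR 560,000.00 ÷ 0.0146311 = KRW 38,274,634
KRW 38,274,634 × 0.00118182 = CAD 45,233.73
CAD 45,233.73 ÷ 0.0781566 = MXN 578,757.65
MXN 578,757.65 × 0.0567278 = USD 32,831.65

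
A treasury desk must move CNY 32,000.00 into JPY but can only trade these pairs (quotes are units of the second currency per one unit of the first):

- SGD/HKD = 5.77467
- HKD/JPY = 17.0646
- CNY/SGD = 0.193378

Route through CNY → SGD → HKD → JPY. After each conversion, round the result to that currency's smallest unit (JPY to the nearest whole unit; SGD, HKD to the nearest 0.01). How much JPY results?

JPY 609,791

CNY 32,000.00 × 0.193378 = SGD 6,188.10
SGD 6,188.10 × 5.77467 = HKD 35,734.24
HKD 35,734.24 × 17.0646 = JPY 609,791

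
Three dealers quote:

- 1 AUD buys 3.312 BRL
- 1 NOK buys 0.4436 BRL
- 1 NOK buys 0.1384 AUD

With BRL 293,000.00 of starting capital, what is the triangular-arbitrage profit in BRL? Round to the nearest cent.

Profit: BRL 9,762.79

Profitable loop is BRL → NOK → AUD → BRL:
BRL 293,000.00 ÷ 0.4436 = NOK 660,504.96
NOK 660,504.96 × 0.1384 = AUD 91,413.89
AUD 91,413.89 × 3.312 = BRL 302,762.79
Profit = BRL 302,762.79 − BRL 293,000.00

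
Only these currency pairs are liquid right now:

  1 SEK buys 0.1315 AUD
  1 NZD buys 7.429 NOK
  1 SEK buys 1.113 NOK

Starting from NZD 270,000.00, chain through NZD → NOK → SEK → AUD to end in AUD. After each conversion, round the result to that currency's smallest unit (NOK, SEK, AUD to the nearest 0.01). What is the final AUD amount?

AUD 236,987.10

NZD 270,000.00 × 7.429 = NOK 2,005,830.00
NOK 2,005,830.00 ÷ 1.113 = SEK 1,802,183.29
SEK 1,802,183.29 × 0.1315 = AUD 236,987.10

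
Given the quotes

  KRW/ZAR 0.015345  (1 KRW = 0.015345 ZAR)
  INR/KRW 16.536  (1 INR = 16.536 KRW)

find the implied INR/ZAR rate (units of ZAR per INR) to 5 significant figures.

INR/ZAR = 0.25374

1 INR × 16.536 = 16.536 KRW
16.536 KRW × 0.015345 = 0.253745 ZAR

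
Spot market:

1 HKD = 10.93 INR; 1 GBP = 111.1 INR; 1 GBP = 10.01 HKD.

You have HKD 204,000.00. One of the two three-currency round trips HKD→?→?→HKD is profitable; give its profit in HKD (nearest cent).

Profit: HKD 3,152.41

Profitable loop is HKD → GBP → INR → HKD:
HKD 204,000.00 ÷ 10.01 = GBP 20,379.62
GBP 20,379.62 × 111.1 = INR 2,264,175.82
INR 2,264,175.82 ÷ 10.93 = HKD 207,152.41
Profit = HKD 207,152.41 − HKD 204,000.00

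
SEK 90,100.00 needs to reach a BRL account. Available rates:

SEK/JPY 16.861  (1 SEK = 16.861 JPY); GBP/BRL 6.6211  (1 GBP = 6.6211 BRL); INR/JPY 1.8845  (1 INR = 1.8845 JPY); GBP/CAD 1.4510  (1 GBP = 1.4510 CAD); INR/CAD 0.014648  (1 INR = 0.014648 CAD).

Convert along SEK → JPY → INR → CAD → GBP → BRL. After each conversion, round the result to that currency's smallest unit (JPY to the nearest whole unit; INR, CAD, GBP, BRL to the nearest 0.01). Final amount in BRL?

SEK 90,100.00 × 16.861 = JPY 1,519,176
JPY 1,519,176 ÷ 1.8845 = INR 806,142.74
INR 806,142.74 × 0.014648 = CAD 11,808.38
CAD 11,808.38 ÷ 1.4510 = GBP 8,138.10
GBP 8,138.10 × 6.6211 = BRL 53,883.17

BRL 53,883.17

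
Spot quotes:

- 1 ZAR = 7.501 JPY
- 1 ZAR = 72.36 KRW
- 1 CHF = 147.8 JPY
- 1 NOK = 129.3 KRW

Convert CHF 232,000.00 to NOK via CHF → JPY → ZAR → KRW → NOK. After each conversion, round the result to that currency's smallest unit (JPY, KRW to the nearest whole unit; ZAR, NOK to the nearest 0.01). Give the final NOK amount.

CHF 232,000.00 × 147.8 = JPY 34,289,600
JPY 34,289,600 ÷ 7.501 = ZAR 4,571,337.16
ZAR 4,571,337.16 × 72.36 = KRW 330,781,957
KRW 330,781,957 ÷ 129.3 = NOK 2,558,251.79

NOK 2,558,251.79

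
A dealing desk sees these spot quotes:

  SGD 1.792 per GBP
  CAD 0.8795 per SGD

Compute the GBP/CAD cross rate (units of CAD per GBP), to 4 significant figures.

GBP/CAD = 1.576

1 GBP × 1.792 = 1.792 SGD
1.792 SGD × 0.8795 = 1.57606 CAD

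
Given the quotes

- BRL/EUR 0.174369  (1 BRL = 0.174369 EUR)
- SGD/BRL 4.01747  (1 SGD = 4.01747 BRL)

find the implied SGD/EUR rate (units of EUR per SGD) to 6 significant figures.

1 SGD × 4.01747 = 4.01747 BRL
4.01747 BRL × 0.174369 = 0.700522 EUR

SGD/EUR = 0.700522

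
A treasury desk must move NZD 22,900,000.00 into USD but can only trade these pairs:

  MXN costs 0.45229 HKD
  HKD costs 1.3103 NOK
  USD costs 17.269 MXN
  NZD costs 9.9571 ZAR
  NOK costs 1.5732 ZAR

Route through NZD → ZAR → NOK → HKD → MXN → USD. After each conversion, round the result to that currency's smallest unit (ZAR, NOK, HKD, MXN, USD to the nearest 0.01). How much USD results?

NZD 22,900,000.00 × 9.9571 = ZAR 228,017,590.00
ZAR 228,017,590.00 ÷ 1.5732 = NOK 144,938,717.26
NOK 144,938,717.26 ÷ 1.3103 = HKD 110,614,910.52
HKD 110,614,910.52 ÷ 0.45229 = MXN 244,566,341.33
MXN 244,566,341.33 ÷ 17.269 = USD 14,162,160.02

USD 14,162,160.02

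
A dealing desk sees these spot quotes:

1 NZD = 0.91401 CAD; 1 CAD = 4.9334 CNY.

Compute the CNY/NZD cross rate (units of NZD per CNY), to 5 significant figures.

1 CNY ÷ 4.9334 = 0.2027 CAD
0.2027 CAD ÷ 0.91401 = 0.22177 NZD

CNY/NZD = 0.22177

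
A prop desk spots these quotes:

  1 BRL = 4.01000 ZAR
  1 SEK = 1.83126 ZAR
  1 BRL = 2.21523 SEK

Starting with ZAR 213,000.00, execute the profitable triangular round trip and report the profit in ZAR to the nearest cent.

Profitable loop is ZAR → BRL → SEK → ZAR:
ZAR 213,000.00 ÷ 4.01000 = BRL 53,117.21
BRL 53,117.21 × 2.21523 = SEK 117,666.83
SEK 117,666.83 × 1.83126 = ZAR 215,478.56
Profit = ZAR 215,478.56 − ZAR 213,000.00

Profit: ZAR 2,478.56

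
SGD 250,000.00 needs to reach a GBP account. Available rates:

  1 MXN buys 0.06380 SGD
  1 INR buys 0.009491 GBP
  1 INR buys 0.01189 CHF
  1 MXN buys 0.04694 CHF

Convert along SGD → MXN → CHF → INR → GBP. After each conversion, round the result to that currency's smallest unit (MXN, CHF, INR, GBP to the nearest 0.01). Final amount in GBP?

SGD 250,000.00 ÷ 0.06380 = MXN 3,918,495.30
MXN 3,918,495.30 × 0.04694 = CHF 183,934.17
CHF 183,934.17 ÷ 0.01189 = INR 15,469,652.65
INR 15,469,652.65 × 0.009491 = GBP 146,822.47

GBP 146,822.47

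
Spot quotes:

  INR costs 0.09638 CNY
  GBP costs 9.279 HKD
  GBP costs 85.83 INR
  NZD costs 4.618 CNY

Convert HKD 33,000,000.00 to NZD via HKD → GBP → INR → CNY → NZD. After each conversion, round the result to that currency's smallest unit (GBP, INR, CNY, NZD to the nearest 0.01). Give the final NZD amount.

NZD 6,370,666.51

HKD 33,000,000.00 ÷ 9.279 = GBP 3,556,417.72
GBP 3,556,417.72 × 85.83 = INR 305,247,332.91
INR 305,247,332.91 × 0.09638 = CNY 29,419,737.95
CNY 29,419,737.95 ÷ 4.618 = NZD 6,370,666.51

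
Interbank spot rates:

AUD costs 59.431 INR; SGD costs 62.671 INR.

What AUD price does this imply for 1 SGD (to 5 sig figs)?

SGD/AUD = 1.0545

1 SGD × 62.671 = 62.671 INR
62.671 INR ÷ 59.431 = 1.05452 AUD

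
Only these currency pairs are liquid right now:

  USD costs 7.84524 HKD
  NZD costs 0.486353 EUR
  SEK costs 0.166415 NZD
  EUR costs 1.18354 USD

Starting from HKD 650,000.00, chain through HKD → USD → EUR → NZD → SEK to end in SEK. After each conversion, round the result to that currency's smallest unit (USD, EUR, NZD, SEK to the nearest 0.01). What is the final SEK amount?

HKD 650,000.00 ÷ 7.84524 = USD 82,852.79
USD 82,852.79 ÷ 1.18354 = EUR 70,004.22
EUR 70,004.22 ÷ 0.486353 = NZD 143,937.06
NZD 143,937.06 ÷ 0.166415 = SEK 864,928.40

SEK 864,928.40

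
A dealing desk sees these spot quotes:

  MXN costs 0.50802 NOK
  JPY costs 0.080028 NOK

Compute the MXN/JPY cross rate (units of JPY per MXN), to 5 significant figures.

MXN/JPY = 6.3480

1 MXN × 0.50802 = 0.50802 NOK
0.50802 NOK ÷ 0.080028 = 6.34803 JPY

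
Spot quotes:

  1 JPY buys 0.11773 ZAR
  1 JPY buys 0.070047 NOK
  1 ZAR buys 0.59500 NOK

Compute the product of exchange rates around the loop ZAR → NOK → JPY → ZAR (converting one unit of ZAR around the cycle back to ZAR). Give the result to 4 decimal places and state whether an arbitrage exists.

Around ZAR → NOK → JPY → ZAR: 1 × 0.59500 ÷ 0.070047 × 0.11773 = 1.000034
Product ≈ 1 (deviation 0.003%, within rounding noise).

1.0000 (no arbitrage)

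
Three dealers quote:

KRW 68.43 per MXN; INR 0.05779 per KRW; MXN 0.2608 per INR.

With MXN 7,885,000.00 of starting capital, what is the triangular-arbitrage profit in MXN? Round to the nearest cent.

Profit: MXN 247,208.77

Profitable loop is MXN → KRW → INR → MXN:
MXN 7,885,000.00 × 68.43 = KRW 539,570,550
KRW 539,570,550 × 0.05779 = INR 31,181,782.08
INR 31,181,782.08 × 0.2608 = MXN 8,132,208.77
Profit = MXN 8,132,208.77 − MXN 7,885,000.00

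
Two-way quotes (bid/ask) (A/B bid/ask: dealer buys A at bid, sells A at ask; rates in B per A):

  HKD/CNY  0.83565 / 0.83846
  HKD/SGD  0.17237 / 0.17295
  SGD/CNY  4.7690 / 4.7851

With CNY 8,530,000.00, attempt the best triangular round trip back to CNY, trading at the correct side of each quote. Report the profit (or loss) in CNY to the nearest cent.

Net profit: CNY 83,147.10

Best loop CNY → SGD → HKD → CNY:
CNY 8,530,000.00 ÷ 4.7851 (buy SGD at ask) = SGD 1,782,616.87
SGD 1,782,616.87 ÷ 0.17295 (buy HKD at ask) = HKD 10,307,122.71
HKD 10,307,122.71 × 0.83565 (sell HKD at bid) = CNY 8,613,147.10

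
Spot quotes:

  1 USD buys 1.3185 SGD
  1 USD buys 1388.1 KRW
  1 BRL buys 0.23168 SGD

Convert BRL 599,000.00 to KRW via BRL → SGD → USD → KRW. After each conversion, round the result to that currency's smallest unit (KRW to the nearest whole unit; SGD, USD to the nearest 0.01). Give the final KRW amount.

BRL 599,000.00 × 0.23168 = SGD 138,776.32
SGD 138,776.32 ÷ 1.3185 = USD 105,253.18
USD 105,253.18 × 1388.1 = KRW 146,101,939

KRW 146,101,939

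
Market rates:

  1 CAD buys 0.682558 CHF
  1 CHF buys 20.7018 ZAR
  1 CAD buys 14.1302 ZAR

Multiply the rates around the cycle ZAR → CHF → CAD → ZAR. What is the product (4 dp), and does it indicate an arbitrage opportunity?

Around ZAR → CHF → CAD → ZAR: 1 ÷ 20.7018 ÷ 0.682558 × 14.1302 = 1.000001
Product ≈ 1 (deviation 0.000%, within rounding noise).

1.0000 (no arbitrage)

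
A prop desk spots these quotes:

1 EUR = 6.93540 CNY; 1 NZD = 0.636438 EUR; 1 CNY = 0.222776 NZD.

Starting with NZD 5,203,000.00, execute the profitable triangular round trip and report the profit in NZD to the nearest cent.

Profitable loop is NZD → CNY → EUR → NZD:
NZD 5,203,000.00 ÷ 0.222776 = CNY 23,355,298.60
CNY 23,355,298.60 ÷ 6.93540 = EUR 3,367,548.89
EUR 3,367,548.89 ÷ 0.636438 = NZD 5,291,244.23
Profit = NZD 5,291,244.23 − NZD 5,203,000.00

Profit: NZD 88,244.23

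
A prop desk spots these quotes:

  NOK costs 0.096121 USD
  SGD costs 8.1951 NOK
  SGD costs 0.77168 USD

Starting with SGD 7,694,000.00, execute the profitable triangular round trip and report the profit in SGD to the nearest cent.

Profitable loop is SGD → NOK → USD → SGD:
SGD 7,694,000.00 × 8.1951 = NOK 63,053,099.40
NOK 63,053,099.40 × 0.096121 = USD 6,060,726.97
USD 6,060,726.97 ÷ 0.77168 = SGD 7,853,938.12
Profit = SGD 7,853,938.12 − SGD 7,694,000.00

Profit: SGD 159,938.12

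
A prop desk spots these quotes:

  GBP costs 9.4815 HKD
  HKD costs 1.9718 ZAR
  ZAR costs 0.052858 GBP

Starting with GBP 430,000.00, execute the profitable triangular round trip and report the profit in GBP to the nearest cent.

Profitable loop is GBP → ZAR → HKD → GBP:
GBP 430,000.00 ÷ 0.052858 = ZAR 8,135,003.22
ZAR 8,135,003.22 ÷ 1.9718 = HKD 4,125,673.61
HKD 4,125,673.61 ÷ 9.4815 = GBP 435,128.79
Profit = GBP 435,128.79 − GBP 430,000.00

Profit: GBP 5,128.79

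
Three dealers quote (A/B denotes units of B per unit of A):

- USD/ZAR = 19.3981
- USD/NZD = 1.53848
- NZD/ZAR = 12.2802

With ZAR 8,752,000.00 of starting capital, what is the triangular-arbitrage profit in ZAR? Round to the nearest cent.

Profit: ZAR 234,057.81

Profitable loop is ZAR → NZD → USD → ZAR:
ZAR 8,752,000.00 ÷ 12.2802 = NZD 712,691.98
NZD 712,691.98 ÷ 1.53848 = USD 463,244.23
USD 463,244.23 × 19.3981 = ZAR 8,986,057.81
Profit = ZAR 8,986,057.81 − ZAR 8,752,000.00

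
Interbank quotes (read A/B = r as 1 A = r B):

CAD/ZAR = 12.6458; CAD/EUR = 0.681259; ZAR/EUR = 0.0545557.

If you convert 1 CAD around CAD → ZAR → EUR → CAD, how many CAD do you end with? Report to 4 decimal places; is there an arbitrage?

1.0127 (arbitrage exists)

Around CAD → ZAR → EUR → CAD: 1 × 12.6458 × 0.0545557 ÷ 0.681259 = 1.012685
Product > 1; profitable direction is CAD → ZAR → EUR → CAD.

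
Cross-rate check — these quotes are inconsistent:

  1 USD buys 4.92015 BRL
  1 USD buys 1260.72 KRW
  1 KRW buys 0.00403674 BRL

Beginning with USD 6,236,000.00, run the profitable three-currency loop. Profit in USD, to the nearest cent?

Profitable loop is USD → KRW → BRL → USD:
USD 6,236,000.00 × 1260.72 = KRW 7,861,849,920
KRW 7,861,849,920 × 0.00403674 = BRL 31,736,244.05
BRL 31,736,244.05 ÷ 4.92015 = USD 6,450,259.45
Profit = USD 6,450,259.45 − USD 6,236,000.00

Profit: USD 214,259.45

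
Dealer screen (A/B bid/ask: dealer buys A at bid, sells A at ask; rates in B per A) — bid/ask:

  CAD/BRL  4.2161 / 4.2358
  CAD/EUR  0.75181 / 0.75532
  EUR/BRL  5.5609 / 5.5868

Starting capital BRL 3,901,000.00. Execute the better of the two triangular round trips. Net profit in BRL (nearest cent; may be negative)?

Net result: BRL -3,440.58 (no profitable arbitrage after spreads)

Best loop BRL → EUR → CAD → BRL:
BRL 3,901,000.00 ÷ 5.5868 (buy EUR at ask) = EUR 698,253.02
EUR 698,253.02 ÷ 0.75532 (buy CAD at ask) = CAD 924,446.63
CAD 924,446.63 × 4.2161 (sell CAD at bid) = BRL 3,897,559.42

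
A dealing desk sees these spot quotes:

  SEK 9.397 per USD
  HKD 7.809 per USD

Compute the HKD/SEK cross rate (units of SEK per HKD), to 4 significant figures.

1 HKD ÷ 7.809 = 0.128057 USD
0.128057 USD × 9.397 = 1.20336 SEK

HKD/SEK = 1.203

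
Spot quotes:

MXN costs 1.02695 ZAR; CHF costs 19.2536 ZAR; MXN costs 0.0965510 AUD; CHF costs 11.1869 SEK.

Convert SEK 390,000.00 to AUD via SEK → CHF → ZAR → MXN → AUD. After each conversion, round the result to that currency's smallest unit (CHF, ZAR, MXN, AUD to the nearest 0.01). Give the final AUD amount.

AUD 63,106.52

SEK 390,000.00 ÷ 11.1869 = CHF 34,862.20
CHF 34,862.20 × 19.2536 = ZAR 671,222.85
ZAR 671,222.85 ÷ 1.02695 = MXN 653,608.11
MXN 653,608.11 × 0.0965510 = AUD 63,106.52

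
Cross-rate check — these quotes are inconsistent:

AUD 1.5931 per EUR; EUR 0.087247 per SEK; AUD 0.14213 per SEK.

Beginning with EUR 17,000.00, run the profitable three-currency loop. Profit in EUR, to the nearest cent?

Profit: EUR 383.66

Profitable loop is EUR → SEK → AUD → EUR:
EUR 17,000.00 ÷ 0.087247 = SEK 194,849.11
SEK 194,849.11 × 0.14213 = AUD 27,693.90
AUD 27,693.90 ÷ 1.5931 = EUR 17,383.66
Profit = EUR 17,383.66 − EUR 17,000.00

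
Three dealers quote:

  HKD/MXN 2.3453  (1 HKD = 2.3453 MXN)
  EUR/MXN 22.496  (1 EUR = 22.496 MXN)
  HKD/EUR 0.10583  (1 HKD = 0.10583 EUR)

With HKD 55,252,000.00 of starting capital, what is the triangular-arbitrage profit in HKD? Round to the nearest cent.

Profitable loop is HKD → EUR → MXN → HKD:
HKD 55,252,000.00 × 0.10583 = EUR 5,847,319.16
EUR 5,847,319.16 × 22.496 = MXN 131,541,291.82
MXN 131,541,291.82 ÷ 2.3453 = HKD 56,087,192.18
Profit = HKD 56,087,192.18 − HKD 55,252,000.00

Profit: HKD 835,192.18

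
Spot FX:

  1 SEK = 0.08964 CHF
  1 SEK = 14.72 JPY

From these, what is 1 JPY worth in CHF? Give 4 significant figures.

JPY/CHF = 0.006090

1 JPY ÷ 14.72 = 0.0679348 SEK
0.0679348 SEK × 0.08964 = 0.00608967 CHF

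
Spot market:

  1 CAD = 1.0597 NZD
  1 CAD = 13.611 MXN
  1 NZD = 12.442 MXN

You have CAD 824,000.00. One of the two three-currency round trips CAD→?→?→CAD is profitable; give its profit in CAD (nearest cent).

Profit: CAD 26,636.70

Profitable loop is CAD → MXN → NZD → CAD:
CAD 824,000.00 × 13.611 = MXN 11,215,464.00
MXN 11,215,464.00 ÷ 12.442 = NZD 901,419.71
NZD 901,419.71 ÷ 1.0597 = CAD 850,636.70
Profit = CAD 850,636.70 − CAD 824,000.00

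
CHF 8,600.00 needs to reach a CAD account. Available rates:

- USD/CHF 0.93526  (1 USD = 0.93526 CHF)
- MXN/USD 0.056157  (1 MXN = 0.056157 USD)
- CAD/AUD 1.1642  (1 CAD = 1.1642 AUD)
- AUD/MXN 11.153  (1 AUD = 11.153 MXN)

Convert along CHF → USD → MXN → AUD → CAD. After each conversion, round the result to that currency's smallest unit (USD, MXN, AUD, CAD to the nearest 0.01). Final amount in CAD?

CHF 8,600.00 ÷ 0.93526 = USD 9,195.30
USD 9,195.30 ÷ 0.056157 = MXN 163,742.72
MXN 163,742.72 ÷ 11.153 = AUD 14,681.50
AUD 14,681.50 ÷ 1.1642 = CAD 12,610.81

CAD 12,610.81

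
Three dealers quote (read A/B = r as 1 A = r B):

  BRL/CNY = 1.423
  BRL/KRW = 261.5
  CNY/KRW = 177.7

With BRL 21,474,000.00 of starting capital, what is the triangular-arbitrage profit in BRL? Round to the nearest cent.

Profit: BRL 733,123.82

Profitable loop is BRL → KRW → CNY → BRL:
BRL 21,474,000.00 × 261.5 = KRW 5,615,451,000
KRW 5,615,451,000 ÷ 177.7 = CNY 31,600,737.20
CNY 31,600,737.20 ÷ 1.423 = BRL 22,207,123.82
Profit = BRL 22,207,123.82 − BRL 21,474,000.00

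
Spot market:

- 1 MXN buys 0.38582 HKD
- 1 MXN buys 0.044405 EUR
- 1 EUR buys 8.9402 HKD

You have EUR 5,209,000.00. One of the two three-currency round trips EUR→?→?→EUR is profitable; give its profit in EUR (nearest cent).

Profitable loop is EUR → HKD → MXN → EUR:
EUR 5,209,000.00 × 8.9402 = HKD 46,569,501.80
HKD 46,569,501.80 ÷ 0.38582 = MXN 120,702,663.94
MXN 120,702,663.94 × 0.044405 = EUR 5,359,801.79
Profit = EUR 5,359,801.79 − EUR 5,209,000.00

Profit: EUR 150,801.79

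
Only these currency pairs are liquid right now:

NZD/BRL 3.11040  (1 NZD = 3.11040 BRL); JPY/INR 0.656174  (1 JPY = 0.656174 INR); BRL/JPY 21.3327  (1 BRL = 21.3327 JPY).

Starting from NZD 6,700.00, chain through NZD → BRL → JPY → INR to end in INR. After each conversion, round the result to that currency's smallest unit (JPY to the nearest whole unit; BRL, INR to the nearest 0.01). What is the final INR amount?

NZD 6,700.00 × 3.11040 = BRL 20,839.68
BRL 20,839.68 × 21.3327 = JPY 444,567
JPY 444,567 × 0.656174 = INR 291,713.31

INR 291,713.31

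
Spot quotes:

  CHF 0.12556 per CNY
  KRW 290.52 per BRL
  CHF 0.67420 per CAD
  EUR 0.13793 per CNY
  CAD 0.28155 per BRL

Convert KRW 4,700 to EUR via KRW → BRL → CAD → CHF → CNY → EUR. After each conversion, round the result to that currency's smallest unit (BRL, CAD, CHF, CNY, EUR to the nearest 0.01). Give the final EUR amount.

EUR 3.37

KRW 4,700 ÷ 290.52 = BRL 16.18
BRL 16.18 × 0.28155 = CAD 4.56
CAD 4.56 × 0.67420 = CHF 3.07
CHF 3.07 ÷ 0.12556 = CNY 24.45
CNY 24.45 × 0.13793 = EUR 3.37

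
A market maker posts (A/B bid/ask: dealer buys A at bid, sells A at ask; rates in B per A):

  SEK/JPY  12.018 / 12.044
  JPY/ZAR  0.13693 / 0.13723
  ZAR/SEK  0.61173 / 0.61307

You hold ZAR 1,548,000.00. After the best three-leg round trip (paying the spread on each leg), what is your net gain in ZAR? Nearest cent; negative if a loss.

Net profit: ZAR 10,337.58

Best loop ZAR → SEK → JPY → ZAR:
ZAR 1,548,000.00 × 0.61173 (sell ZAR at bid) = SEK 946,958.04
SEK 946,958.04 × 12.018 (sell SEK at bid) = JPY 11,380,542
JPY 11,380,542 × 0.13693 (sell JPY at bid) = ZAR 1,558,337.58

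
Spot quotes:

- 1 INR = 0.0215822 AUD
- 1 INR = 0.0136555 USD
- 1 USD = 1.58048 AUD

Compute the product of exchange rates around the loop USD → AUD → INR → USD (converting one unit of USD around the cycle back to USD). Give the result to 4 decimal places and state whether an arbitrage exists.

1.0000 (no arbitrage)

Around USD → AUD → INR → USD: 1 × 1.58048 ÷ 0.0215822 × 0.0136555 = 1.000002
Product ≈ 1 (deviation 0.000%, within rounding noise).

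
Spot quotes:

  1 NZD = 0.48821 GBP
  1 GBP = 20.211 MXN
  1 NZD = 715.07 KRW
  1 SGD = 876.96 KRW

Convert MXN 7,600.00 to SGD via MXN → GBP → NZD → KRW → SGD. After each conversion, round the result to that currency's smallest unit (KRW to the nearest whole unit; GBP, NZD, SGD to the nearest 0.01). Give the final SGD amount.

MXN 7,600.00 ÷ 20.211 = GBP 376.03
GBP 376.03 ÷ 0.48821 = NZD 770.22
NZD 770.22 × 715.07 = KRW 550,761
KRW 550,761 ÷ 876.96 = SGD 628.03

SGD 628.03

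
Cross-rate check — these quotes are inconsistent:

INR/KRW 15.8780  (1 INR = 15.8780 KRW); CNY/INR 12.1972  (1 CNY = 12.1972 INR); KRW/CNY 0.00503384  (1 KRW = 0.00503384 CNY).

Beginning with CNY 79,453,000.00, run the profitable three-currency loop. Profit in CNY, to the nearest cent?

Profitable loop is CNY → KRW → INR → CNY:
CNY 79,453,000.00 ÷ 0.00503384 = KRW 15,783,775,408
KRW 15,783,775,408 ÷ 15.8780 = INR 994,065,714.07
INR 994,065,714.07 ÷ 12.1972 = CNY 81,499,501.04
Profit = CNY 81,499,501.04 − CNY 79,453,000.00

Profit: CNY 2,046,501.04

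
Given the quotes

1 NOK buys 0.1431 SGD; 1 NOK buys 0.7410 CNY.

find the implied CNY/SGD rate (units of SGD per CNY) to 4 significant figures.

CNY/SGD = 0.1931

1 CNY ÷ 0.7410 = 1.34953 NOK
1.34953 NOK × 0.1431 = 0.193117 SGD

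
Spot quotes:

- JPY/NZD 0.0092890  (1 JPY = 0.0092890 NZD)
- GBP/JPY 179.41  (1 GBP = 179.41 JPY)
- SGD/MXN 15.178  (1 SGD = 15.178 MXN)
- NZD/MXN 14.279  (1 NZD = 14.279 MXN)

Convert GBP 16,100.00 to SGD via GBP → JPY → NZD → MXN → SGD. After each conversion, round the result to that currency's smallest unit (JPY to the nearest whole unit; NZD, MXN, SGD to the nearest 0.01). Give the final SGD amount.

SGD 25,242.06

GBP 16,100.00 × 179.41 = JPY 2,888,501
JPY 2,888,501 × 0.0092890 = NZD 26,831.29
NZD 26,831.29 × 14.279 = MXN 383,123.99
MXN 383,123.99 ÷ 15.178 = SGD 25,242.06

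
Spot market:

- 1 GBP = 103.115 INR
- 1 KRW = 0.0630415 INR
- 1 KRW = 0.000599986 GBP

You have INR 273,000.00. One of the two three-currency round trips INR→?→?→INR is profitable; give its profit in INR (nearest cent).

Profitable loop is INR → GBP → KRW → INR:
INR 273,000.00 ÷ 103.115 = GBP 2,647.53
GBP 2,647.53 ÷ 0.000599986 = KRW 4,412,652
KRW 4,412,652 × 0.0630415 = INR 278,180.20
Profit = INR 278,180.20 − INR 273,000.00

Profit: INR 5,180.20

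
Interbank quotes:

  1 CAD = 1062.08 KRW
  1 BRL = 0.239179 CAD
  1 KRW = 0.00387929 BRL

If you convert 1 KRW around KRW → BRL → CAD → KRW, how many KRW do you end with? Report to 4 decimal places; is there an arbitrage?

0.9854 (arbitrage exists)

Around KRW → BRL → CAD → KRW: 1 × 0.00387929 × 0.239179 × 1062.08 = 0.985445
Product < 1; profitable direction is KRW → CAD → BRL → KRW.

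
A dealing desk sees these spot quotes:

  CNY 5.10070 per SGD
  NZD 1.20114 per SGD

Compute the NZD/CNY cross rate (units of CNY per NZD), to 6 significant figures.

NZD/CNY = 4.24655

1 NZD ÷ 1.20114 = 0.832542 SGD
0.832542 SGD × 5.10070 = 4.24655 CNY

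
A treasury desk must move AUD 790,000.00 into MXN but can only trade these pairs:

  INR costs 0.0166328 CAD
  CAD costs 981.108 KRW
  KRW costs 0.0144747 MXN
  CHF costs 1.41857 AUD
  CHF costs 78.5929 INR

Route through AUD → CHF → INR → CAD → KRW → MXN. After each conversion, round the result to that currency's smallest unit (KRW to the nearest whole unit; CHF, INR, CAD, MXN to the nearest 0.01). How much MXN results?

AUD 790,000.00 ÷ 1.41857 = CHF 556,898.85
CHF 556,898.85 × 78.5929 = INR 43,768,295.63
INR 43,768,295.63 × 0.0166328 = CAD 727,989.31
CAD 727,989.31 × 981.108 = KRW 714,236,136
KRW 714,236,136 × 0.0144747 = MXN 10,338,353.80

MXN 10,338,353.80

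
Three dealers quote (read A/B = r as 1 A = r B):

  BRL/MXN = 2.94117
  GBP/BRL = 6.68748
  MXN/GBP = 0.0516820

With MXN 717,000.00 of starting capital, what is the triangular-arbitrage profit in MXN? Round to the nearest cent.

Profit: MXN 11,854.92

Profitable loop is MXN → GBP → BRL → MXN:
MXN 717,000.00 × 0.0516820 = GBP 37,055.99
GBP 37,055.99 × 6.68748 = BRL 247,811.22
BRL 247,811.22 × 2.94117 = MXN 728,854.92
Profit = MXN 728,854.92 − MXN 717,000.00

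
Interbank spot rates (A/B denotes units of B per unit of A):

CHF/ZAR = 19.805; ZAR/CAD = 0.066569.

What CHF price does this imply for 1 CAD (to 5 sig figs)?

CAD/CHF = 0.75850

1 CAD ÷ 0.066569 = 15.022 ZAR
15.022 ZAR ÷ 19.805 = 0.758496 CHF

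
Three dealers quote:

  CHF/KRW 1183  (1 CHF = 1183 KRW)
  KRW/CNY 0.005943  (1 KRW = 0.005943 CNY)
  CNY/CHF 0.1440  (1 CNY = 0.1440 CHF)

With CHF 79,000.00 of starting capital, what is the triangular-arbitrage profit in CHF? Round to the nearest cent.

Profitable loop is CHF → KRW → CNY → CHF:
CHF 79,000.00 × 1183 = KRW 93,457,000
KRW 93,457,000 × 0.005943 = CNY 555,414.95
CNY 555,414.95 × 0.1440 = CHF 79,979.75
Profit = CHF 79,979.75 − CHF 79,000.00

Profit: CHF 979.75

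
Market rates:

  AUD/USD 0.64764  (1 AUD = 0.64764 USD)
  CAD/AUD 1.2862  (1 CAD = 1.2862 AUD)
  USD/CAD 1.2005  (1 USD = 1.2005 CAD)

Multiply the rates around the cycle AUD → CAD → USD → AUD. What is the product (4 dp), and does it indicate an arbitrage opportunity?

1.0000 (no arbitrage)

Around AUD → CAD → USD → AUD: 1 ÷ 1.2862 ÷ 1.2005 ÷ 0.64764 = 0.999990
Product ≈ 1 (deviation 0.001%, within rounding noise).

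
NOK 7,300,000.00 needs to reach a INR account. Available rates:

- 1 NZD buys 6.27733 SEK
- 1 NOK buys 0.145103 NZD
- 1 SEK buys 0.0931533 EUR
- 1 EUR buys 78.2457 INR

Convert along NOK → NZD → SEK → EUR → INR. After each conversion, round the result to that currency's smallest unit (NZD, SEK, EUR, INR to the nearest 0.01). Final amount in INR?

NOK 7,300,000.00 × 0.145103 = NZD 1,059,251.90
NZD 1,059,251.90 × 6.27733 = SEK 6,649,273.73
SEK 6,649,273.73 × 0.0931533 = EUR 619,401.79
EUR 619,401.79 × 78.2457 = INR 48,465,526.64

INR 48,465,526.64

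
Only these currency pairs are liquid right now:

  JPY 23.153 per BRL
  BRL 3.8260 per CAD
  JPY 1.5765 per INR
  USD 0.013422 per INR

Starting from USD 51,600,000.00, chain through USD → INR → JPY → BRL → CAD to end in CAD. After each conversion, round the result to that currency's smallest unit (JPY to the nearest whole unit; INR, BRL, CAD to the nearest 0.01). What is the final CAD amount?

CAD 68,418,603.39

USD 51,600,000.00 ÷ 0.013422 = INR 3,844,434,510.51
INR 3,844,434,510.51 × 1.5765 = JPY 6,060,751,006
JPY 6,060,751,006 ÷ 23.153 = BRL 261,769,576.56
BRL 261,769,576.56 ÷ 3.8260 = CAD 68,418,603.39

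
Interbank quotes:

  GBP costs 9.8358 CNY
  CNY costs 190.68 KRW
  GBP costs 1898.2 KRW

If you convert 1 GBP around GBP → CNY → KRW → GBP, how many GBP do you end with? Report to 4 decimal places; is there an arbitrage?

0.9880 (arbitrage exists)

Around GBP → CNY → KRW → GBP: 1 × 9.8358 × 190.68 ÷ 1898.2 = 0.988036
Product < 1; profitable direction is GBP → KRW → CNY → GBP.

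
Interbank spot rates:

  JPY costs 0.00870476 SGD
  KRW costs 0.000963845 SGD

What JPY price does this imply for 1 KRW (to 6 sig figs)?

KRW/JPY = 0.110726

1 KRW × 0.000963845 = 0.000963845 SGD
0.000963845 SGD ÷ 0.00870476 = 0.110726 JPY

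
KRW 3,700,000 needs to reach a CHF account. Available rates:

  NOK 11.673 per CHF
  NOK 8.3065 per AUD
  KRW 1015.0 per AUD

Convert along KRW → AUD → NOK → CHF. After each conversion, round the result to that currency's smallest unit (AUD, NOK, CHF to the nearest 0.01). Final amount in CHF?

KRW 3,700,000 ÷ 1015.0 = AUD 3,645.32
AUD 3,645.32 × 8.3065 = NOK 30,279.85
NOK 30,279.85 ÷ 11.673 = CHF 2,594.01

CHF 2,594.01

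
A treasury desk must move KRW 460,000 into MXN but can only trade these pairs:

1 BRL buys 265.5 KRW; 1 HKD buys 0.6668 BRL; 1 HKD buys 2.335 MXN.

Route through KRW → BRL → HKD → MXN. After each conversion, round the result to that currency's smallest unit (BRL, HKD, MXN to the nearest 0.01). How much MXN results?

KRW 460,000 ÷ 265.5 = BRL 1,732.58
BRL 1,732.58 ÷ 0.6668 = HKD 2,598.35
HKD 2,598.35 × 2.335 = MXN 6,067.15

MXN 6,067.15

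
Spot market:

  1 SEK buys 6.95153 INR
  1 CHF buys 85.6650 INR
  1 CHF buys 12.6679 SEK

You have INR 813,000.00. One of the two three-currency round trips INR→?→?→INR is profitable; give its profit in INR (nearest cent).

Profit: INR 22,741.86

Profitable loop is INR → CHF → SEK → INR:
INR 813,000.00 ÷ 85.6650 = CHF 9,490.46
CHF 9,490.46 × 12.6679 = SEK 120,224.16
SEK 120,224.16 × 6.95153 = INR 835,741.86
Profit = INR 835,741.86 − INR 813,000.00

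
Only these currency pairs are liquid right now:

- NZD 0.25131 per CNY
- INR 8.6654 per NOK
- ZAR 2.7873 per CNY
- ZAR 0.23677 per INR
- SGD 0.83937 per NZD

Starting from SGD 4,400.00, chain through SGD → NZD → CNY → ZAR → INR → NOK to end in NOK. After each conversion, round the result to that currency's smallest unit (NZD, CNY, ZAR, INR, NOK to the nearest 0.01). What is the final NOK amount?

SGD 4,400.00 ÷ 0.83937 = NZD 5,242.03
NZD 5,242.03 ÷ 0.25131 = CNY 20,858.82
CNY 20,858.82 × 2.7873 = ZAR 58,139.79
ZAR 58,139.79 ÷ 0.23677 = INR 245,553.87
INR 245,553.87 ÷ 8.6654 = NOK 28,337.28

NOK 28,337.28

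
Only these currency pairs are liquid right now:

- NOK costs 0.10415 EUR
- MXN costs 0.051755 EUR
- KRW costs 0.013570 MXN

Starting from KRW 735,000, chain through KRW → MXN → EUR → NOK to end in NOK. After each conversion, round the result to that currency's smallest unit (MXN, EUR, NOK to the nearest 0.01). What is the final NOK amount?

NOK 4,956.31

KRW 735,000 × 0.013570 = MXN 9,973.95
MXN 9,973.95 × 0.051755 = EUR 516.20
EUR 516.20 ÷ 0.10415 = NOK 4,956.31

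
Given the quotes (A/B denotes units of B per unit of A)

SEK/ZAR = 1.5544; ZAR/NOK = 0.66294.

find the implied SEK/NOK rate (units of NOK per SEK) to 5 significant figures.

1 SEK × 1.5544 = 1.5544 ZAR
1.5544 ZAR × 0.66294 = 1.03047 NOK

SEK/NOK = 1.0305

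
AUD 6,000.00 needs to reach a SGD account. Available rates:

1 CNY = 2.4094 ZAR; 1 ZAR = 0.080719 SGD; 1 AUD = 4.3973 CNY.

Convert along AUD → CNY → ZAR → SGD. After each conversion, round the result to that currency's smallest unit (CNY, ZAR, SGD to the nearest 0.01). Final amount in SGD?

AUD 6,000.00 × 4.3973 = CNY 26,383.80
CNY 26,383.80 × 2.4094 = ZAR 63,569.13
ZAR 63,569.13 × 0.080719 = SGD 5,131.24

SGD 5,131.24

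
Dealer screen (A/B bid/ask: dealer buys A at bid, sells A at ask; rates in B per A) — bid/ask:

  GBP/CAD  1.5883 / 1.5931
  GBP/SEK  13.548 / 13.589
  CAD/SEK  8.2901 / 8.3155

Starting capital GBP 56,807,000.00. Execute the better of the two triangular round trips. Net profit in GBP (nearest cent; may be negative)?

Net profit: GBP 1,288,920.47

Best loop GBP → SEK → CAD → GBP:
GBP 56,807,000.00 × 13.548 (sell GBP at bid) = SEK 769,621,236.00
SEK 769,621,236.00 ÷ 8.3155 (buy CAD at ask) = CAD 92,552,610.91
CAD 92,552,610.91 ÷ 1.5931 (buy GBP at ask) = GBP 58,095,920.47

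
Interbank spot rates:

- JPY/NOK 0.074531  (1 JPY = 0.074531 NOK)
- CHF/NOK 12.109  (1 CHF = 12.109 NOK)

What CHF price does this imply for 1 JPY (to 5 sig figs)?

JPY/CHF = 0.0061550

1 JPY × 0.074531 = 0.074531 NOK
0.074531 NOK ÷ 12.109 = 0.00615501 CHF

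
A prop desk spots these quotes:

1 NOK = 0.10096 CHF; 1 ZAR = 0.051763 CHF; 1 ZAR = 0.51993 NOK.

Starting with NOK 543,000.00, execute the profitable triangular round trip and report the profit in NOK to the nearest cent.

Profit: NOK 7,648.69

Profitable loop is NOK → CHF → ZAR → NOK:
NOK 543,000.00 × 0.10096 = CHF 54,821.28
CHF 54,821.28 ÷ 0.051763 = ZAR 1,059,082.36
ZAR 1,059,082.36 × 0.51993 = NOK 550,648.69
Profit = NOK 550,648.69 − NOK 543,000.00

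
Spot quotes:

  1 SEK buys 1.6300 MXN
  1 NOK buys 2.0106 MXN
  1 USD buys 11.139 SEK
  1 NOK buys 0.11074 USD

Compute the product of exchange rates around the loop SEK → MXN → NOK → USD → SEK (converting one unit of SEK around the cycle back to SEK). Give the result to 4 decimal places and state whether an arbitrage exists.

1.0000 (no arbitrage)

Around SEK → MXN → NOK → USD → SEK: 1 × 1.6300 ÷ 2.0106 × 0.11074 × 11.139 = 1.000029
Product ≈ 1 (deviation 0.003%, within rounding noise).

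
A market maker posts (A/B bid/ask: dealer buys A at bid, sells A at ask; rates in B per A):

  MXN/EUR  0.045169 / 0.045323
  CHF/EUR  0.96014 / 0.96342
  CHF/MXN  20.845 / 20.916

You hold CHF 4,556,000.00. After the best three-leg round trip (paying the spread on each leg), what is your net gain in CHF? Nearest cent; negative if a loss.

Net profit: CHF 58,461.18

Best loop CHF → EUR → MXN → CHF:
CHF 4,556,000.00 × 0.96014 (sell CHF at bid) = EUR 4,374,397.84
EUR 4,374,397.84 ÷ 0.045323 (buy MXN at ask) = MXN 96,516,069.99
MXN 96,516,069.99 ÷ 20.916 (buy CHF at ask) = CHF 4,614,461.18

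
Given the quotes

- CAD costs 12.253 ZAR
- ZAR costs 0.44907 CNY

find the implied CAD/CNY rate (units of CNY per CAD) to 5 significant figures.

1 CAD × 12.253 = 12.253 ZAR
12.253 ZAR × 0.44907 = 5.50245 CNY

CAD/CNY = 5.5025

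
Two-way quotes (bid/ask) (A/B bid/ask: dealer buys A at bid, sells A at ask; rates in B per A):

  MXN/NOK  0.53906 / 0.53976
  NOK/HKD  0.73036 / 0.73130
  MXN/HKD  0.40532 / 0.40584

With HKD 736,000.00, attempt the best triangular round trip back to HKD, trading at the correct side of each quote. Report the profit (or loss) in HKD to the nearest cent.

Best loop HKD → NOK → MXN → HKD:
HKD 736,000.00 ÷ 0.73130 (buy NOK at ask) = NOK 1,006,426.91
NOK 1,006,426.91 ÷ 0.53976 (buy MXN at ask) = MXN 1,864,582.24
MXN 1,864,582.24 × 0.40532 (sell MXN at bid) = HKD 755,752.47

Net profit: HKD 19,752.47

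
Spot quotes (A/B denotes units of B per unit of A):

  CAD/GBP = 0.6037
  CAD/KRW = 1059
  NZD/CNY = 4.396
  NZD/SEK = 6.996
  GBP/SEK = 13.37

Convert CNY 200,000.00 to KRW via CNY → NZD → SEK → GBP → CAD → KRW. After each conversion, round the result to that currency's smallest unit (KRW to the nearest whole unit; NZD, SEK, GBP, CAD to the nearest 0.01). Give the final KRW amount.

KRW 41,760,490

CNY 200,000.00 ÷ 4.396 = NZD 45,495.91
NZD 45,495.91 × 6.996 = SEK 318,289.39
SEK 318,289.39 ÷ 13.37 = GBP 23,806.24
GBP 23,806.24 ÷ 0.6037 = CAD 39,433.89
CAD 39,433.89 × 1059 = KRW 41,760,490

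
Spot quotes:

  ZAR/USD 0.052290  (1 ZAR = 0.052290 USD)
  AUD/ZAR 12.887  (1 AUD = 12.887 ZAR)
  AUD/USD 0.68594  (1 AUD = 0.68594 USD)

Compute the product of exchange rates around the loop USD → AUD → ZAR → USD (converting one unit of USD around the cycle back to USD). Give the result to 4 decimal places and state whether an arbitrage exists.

0.9824 (arbitrage exists)

Around USD → AUD → ZAR → USD: 1 ÷ 0.68594 × 12.887 × 0.052290 = 0.982391
Product < 1; profitable direction is USD → ZAR → AUD → USD.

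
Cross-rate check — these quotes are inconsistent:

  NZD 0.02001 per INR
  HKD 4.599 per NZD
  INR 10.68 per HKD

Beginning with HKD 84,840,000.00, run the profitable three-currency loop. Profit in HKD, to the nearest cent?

Profitable loop is HKD → NZD → INR → HKD:
HKD 84,840,000.00 ÷ 4.599 = NZD 18,447,488.58
NZD 18,447,488.58 ÷ 0.02001 = INR 921,913,472.49
INR 921,913,472.49 ÷ 10.68 = HKD 86,321,486.19
Profit = HKD 86,321,486.19 − HKD 84,840,000.00

Profit: HKD 1,481,486.19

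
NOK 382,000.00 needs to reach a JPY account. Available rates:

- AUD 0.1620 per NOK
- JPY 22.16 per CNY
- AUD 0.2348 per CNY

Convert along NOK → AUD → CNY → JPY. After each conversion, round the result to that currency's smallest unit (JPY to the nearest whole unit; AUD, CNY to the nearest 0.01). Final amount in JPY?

NOK 382,000.00 × 0.1620 = AUD 61,884.00
AUD 61,884.00 ÷ 0.2348 = CNY 263,560.48
CNY 263,560.48 × 22.16 = JPY 5,840,500

JPY 5,840,500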